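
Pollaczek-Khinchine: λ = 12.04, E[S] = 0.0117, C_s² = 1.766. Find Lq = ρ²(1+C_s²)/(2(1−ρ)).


ρ = λ·E[S] = 12.04·0.0117 = 0.1409
Lq = ρ²(1+C_s²)/(2(1−ρ)) = 0.01984·(1+1.766)/(2·0.8591)
= 0.01984·2.7660/1.7183 = 0.03194

Final: 0.03194


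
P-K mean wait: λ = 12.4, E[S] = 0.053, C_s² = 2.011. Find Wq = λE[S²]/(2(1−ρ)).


ρ = λ·E[S] = 12.4·0.053 = 0.6572
E[S²] = E[S]²(1+C_s²) = 0.053²·(1+2.011) = 0.008458
Wq = λ·E[S²]/(2(1−ρ)) = 12.4·0.008458/(2·0.3428) = 0.15297 hr

Final: 0.15297 hr


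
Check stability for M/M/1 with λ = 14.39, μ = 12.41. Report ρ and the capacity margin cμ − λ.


Total capacity cμ = 1·12.41 = 12.41/hr
ρ = λ/(cμ) = 14.39/12.41 = 1.1595
Stable ⇔ ρ < 1: NO
Spare capacity = cμ − λ = 12.41 − 14.39 = -1.98/hr

Final: ρ = 1.1595; unstable; margin = -1.98/hr


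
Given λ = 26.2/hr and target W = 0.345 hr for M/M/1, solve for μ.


W = 1/(μ−λ) ⇒ μ − λ = 1/W = 1/0.345 = 2.8986
μ = λ + 1/W = 26.2 + 2.8986 = 29.0986 per hr

Final: 29.0986 /hr


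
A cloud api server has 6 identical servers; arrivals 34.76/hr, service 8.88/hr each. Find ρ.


ρ = λ/(cμ) = 34.76/(6·8.88) = 34.76/53.28 = 0.6524

Final: 0.6524


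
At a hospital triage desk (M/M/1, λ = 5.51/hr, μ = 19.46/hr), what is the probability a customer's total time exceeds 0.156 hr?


W ~ Exponential(μ−λ) for M/M/1.
μ − λ = 19.46 − 5.51 = 13.9500
P(W > t) = e^{−(μ−λ)t} = e^{−2.1762} = 0.113472

Final: 0.113472


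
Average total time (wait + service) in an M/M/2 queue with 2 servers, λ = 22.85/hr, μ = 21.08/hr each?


a = 1.0840; ρ = 0.5420; P₀ = 0.297031
Lq = P₀·a^c·ρ/(c!(1−ρ)²) = 0.45084
Wq = Lq/λ = 0.45084/22.85 = 0.01973 hr
W = Wq + 1/μ = 0.01973 + 0.04744 = 0.06717 hr

Final: 0.06717 hr


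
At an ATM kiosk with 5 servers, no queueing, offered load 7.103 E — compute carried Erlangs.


B(5,7.103) = 0.430747 (Erlang-B)
Carried load = a(1 − B) = 7.103·(1 − 0.430747) = 7.103·0.569253 = 4.0434 E

Final: 4.0434 Erlangs


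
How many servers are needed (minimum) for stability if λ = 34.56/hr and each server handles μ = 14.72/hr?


Stability requires cμ > λ ⇔ c > λ/μ.
λ/μ = 34.56/14.72 = 2.3478
Minimum integer c = ⌊2.3478⌋ + 1 = 3
Check: 3·14.72 = 44.16 > 34.56, while 2·14.72 = 29.44 ≤ 34.56

Final: 3 servers


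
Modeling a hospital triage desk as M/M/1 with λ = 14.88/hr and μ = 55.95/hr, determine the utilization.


ρ = λ/μ = 14.88/55.95 = 0.2660

Final: 0.2660


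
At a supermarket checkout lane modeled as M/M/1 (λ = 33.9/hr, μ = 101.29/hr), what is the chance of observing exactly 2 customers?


ρ = 33.9/101.29 = 0.3347
P_n = (1−ρ)·ρ^n = (1 − 0.3347)·0.3347^2 = 0.6653·0.112012 = 0.074524

Final: 0.074524


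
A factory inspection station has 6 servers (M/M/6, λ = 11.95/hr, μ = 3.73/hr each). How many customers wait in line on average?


a = λ/μ = 3.2038; ρ = a/6 = 0.5340
P₀ = 0.039618
Lq = P₀·a^c·ρ / (c!·(1−ρ)²) = 0.039618·1081.32051·0.5340/(720·0.21719)
= 0.14628

Final: 0.14628


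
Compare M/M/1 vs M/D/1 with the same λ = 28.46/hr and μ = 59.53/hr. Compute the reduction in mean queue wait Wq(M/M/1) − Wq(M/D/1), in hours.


ρ = 28.46/59.53 = 0.4781
Wq(M/M/1) = ρ/(μ−λ) = 0.4781/31.07 = 0.01539 hr
Wq(M/D/1) = ρ/(2(μ−λ)) = 0.007694 hr
Savings = 0.01539 − 0.007694 = 0.007694 hr

Final: 0.007694 hr


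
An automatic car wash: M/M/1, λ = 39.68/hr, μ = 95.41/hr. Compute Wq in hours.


ρ = 39.68/95.41 = 0.4159
Wq = ρ/(μ−λ) = 0.4159/(95.41 − 39.68) = 0.4159/55.73 = 0.007463 hr

Final: 0.007463 hr


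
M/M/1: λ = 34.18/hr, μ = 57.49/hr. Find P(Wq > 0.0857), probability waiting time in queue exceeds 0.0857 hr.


ρ = 34.18/57.49 = 0.5945
P(Wq > t) = ρ·e^{−(μ−λ)t} = 0.5945·e^{−1.9977}
= 0.5945·0.135651 = 0.080650

Final: 0.080650


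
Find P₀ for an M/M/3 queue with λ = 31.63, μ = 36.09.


a = λ/μ = 31.63/36.09 = 0.8764; ρ = a/c = 0.2921
Σ_{k=0}^{2} a^k/k! (terms k=0..2) = 1.00000 + 0.87642 + 0.38406 = 2.26048
Tail: a^3/(3!(1−ρ)) = 0.67319/(6·0.7079) = 0.15850
P₀ = 1/(2.26048 + 0.15850) = 1/2.41898 = 0.413397

Final: 0.413397


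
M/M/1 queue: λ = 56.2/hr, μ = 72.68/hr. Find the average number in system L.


ρ = λ/μ = 56.2/72.68 = 0.7733
L = ρ/(1−ρ) = 0.7733/(1 − 0.7733) = 0.7733/0.2267 = 3.4102

Final: 3.4102


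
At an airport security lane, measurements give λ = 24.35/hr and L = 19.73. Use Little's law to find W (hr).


W = L/λ = 19.73/24.35 = 0.8103 hr

Final: 0.8103 hr


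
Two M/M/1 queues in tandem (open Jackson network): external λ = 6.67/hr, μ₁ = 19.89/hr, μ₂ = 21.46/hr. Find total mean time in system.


Each node sees arrival rate λ = 6.67/hr (tandem ⇒ throughput preserved).
W₁ = 1/(μ₁−λ) = 1/(19.89−6.67) = 0.07564 hr
W₂ = 1/(μ₂−λ) = 1/(21.46−6.67) = 0.06761 hr
W_total = W₁ + W₂ = 0.07564 + 0.06761 = 0.14326 hr

Final: 0.14326 hr


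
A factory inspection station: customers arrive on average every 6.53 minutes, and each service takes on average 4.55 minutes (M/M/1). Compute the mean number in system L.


λ = 60/6.53 = 9.1884 /hr
μ = 60/4.55 = 13.1868 /hr
ρ = λ/μ = 9.1884/13.1868 = 0.6968
L = ρ/(1−ρ) = 0.6968/0.3032 = 2.2980

Final: 2.2980


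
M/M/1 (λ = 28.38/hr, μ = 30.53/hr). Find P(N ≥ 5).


ρ = 28.38/30.53 = 0.9296
P(N ≥ n) = ρ^n = 0.9296^5 = 0.694109

Final: 0.694109


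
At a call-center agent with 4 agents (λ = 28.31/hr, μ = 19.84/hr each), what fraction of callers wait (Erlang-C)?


a = λ/μ = 1.4269; ρ = a/4 = 0.3567
P₀ = 0.238225 (from M/M/c formula)
C(c,a) = [a^c/(c!(1−ρ))]·P₀ = [4.14565/(24·0.6433)]·0.238225
= 0.26853·0.238225 = 0.063970

Final: 0.063970


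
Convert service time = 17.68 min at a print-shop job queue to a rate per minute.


μ = 1/(service time) in consistent units.
1 minute = 1 min, so μ = 1/17.68 = 0.05656 per minute

Final: 0.05656 /min


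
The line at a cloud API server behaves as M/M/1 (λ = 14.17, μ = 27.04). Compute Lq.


ρ = 14.17/27.04 = 0.5240
Lq = ρ²/(1−ρ) = 0.2746/0.4760 = 0.5770

Final: 0.5770


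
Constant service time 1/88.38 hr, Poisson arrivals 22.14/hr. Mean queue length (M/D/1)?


ρ = 22.14/88.38 = 0.2505
M/D/1: Lq = ρ²/(2(1−ρ)) = 0.06275/(2·0.7495) = 0.04186

Final: 0.04186


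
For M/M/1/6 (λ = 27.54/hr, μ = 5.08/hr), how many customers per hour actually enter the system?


ρ = 5.4213; P_K = (1−ρ)ρ^6/(1−ρ^7) = 0.815547
λ_eff = λ(1 − P_K) = 27.54·(1 − 0.815547) = 27.54·0.184453 = 5.0798 /hr

Final: 5.0798 /hr


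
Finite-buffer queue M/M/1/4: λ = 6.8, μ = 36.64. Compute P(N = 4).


ρ = λ/μ = 6.8/36.64 = 0.1856
P_K = (1−ρ)ρ^K/(1−ρ^(K+1)) = (0.8144·0.001186)/(1 − 0.0002202)
= 0.0009662/0.999780 = 0.0009664

Final: 0.0009664


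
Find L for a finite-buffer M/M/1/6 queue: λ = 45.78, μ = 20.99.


ρ = 45.78/20.99 = 2.1810
L = ρ[1 − (K+1)ρ^K + Kρ^(K+1)] / [(1−ρ)(1−ρ^(K+1))]
Numerator: 2.1810·(1 − 7·107.641589 + 6·234.770459) = 1431.048408
Denominator: (-1.1810)·(-233.770459) = 276.091933
L = 1431.048408/276.091933 = 5.1832

Final: 5.1832


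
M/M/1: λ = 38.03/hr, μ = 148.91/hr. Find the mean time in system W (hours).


W = 1/(μ−λ) = 1/(148.91 − 38.03) = 1/110.88 = 0.009019 hr

Final: 0.009019 hr


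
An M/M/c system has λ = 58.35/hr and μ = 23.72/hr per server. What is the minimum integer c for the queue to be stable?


Stability requires cμ > λ ⇔ c > λ/μ.
λ/μ = 58.35/23.72 = 2.4599
Minimum integer c = ⌊2.4599⌋ + 1 = 3
Check: 3·23.72 = 71.16 > 58.35, while 2·23.72 = 47.44 ≤ 58.35

Final: 3 servers


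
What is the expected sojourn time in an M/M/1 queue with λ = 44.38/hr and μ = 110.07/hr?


W = 1/(μ−λ) = 1/(110.07 − 44.38) = 1/65.69 = 0.01522 hr

Final: 0.01522 hr


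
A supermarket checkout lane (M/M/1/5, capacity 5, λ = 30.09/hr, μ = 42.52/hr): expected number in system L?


ρ = 30.09/42.52 = 0.7077
L = ρ[1 − (K+1)ρ^K + Kρ^(K+1)] / [(1−ρ)(1−ρ^(K+1))]
Numerator: 0.7077·(1 − 6·0.177478 + 5·0.125595) = 0.398493
Denominator: (0.2923)·(0.874405) = 0.255617
L = 0.398493/0.255617 = 1.5589

Final: 1.5589


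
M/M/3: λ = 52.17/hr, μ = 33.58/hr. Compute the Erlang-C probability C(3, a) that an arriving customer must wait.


a = λ/μ = 1.5536; ρ = a/3 = 0.5179
P₀ = 0.197756 (from M/M/c formula)
C(c,a) = [a^c/(c!(1−ρ))]·P₀ = [3.74991/(6·0.4821)]·0.197756
= 1.29629·0.197756 = 0.256350

Final: 0.256350


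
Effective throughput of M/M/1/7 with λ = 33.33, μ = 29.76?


ρ = 1.1200; P_K = (1−ρ)ρ^7/(1−ρ^8) = 0.179716
λ_eff = λ(1 − P_K) = 33.33·(1 − 0.179716) = 33.33·0.820284 = 27.3401 /hr

Final: 27.3401 /hr


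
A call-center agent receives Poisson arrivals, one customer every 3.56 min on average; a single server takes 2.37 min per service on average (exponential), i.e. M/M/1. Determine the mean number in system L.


λ = 60/3.56 = 16.8539 /hr
μ = 60/2.37 = 25.3165 /hr
ρ = λ/μ = 16.8539/25.3165 = 0.6657
L = ρ/(1−ρ) = 0.6657/0.3343 = 1.9916

Final: 1.9916


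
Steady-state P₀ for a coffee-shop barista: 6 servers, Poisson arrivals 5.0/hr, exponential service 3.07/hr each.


a = λ/μ = 5.0/3.07 = 1.6287; ρ = a/c = 0.2714
Σ_{k=0}^{5} a^k/k! (terms k=0..5) = 1.00000 + 1.62866 + 1.32627 + 0.72002 + 0.29317 + 0.09549 = 5.06362
Tail: a^6/(6!(1−ρ)) = 18.66336/(720·0.7286) = 0.03558
P₀ = 1/(5.06362 + 0.03558) = 1/5.09920 = 0.196109

Final: 0.196109


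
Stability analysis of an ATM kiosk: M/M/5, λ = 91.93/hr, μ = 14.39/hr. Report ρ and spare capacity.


Total capacity cμ = 5·14.39 = 71.95/hr
ρ = λ/(cμ) = 91.93/71.95 = 1.2777
Stable ⇔ ρ < 1: NO
Spare capacity = cμ − λ = 71.95 − 91.93 = -19.98/hr

Final: ρ = 1.2777; unstable; margin = -19.98/hr


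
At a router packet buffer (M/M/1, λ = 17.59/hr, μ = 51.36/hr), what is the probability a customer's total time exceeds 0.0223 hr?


W ~ Exponential(μ−λ) for M/M/1.
μ − λ = 51.36 − 17.59 = 33.7700
P(W > t) = e^{−(μ−λ)t} = e^{−0.7531} = 0.470918

Final: 0.470918


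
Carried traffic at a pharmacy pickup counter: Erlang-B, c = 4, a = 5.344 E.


B(4,5.344) = 0.424560 (Erlang-B)
Carried load = a(1 − B) = 5.344·(1 − 0.424560) = 5.344·0.575440 = 3.0752 E

Final: 3.0752 Erlangs


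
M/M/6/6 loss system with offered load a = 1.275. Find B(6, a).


B(c,a) = (a^c/c!) / Σ_{k=0}^{c} a^k/k!
a^6/6! = 0.005967
Σ terms (k=0..6): 1.00000 + 1.27500 + 0.81281 + 0.34545 + 0.11011 + 0.02808 + 0.005967 = 3.577413
B = 0.005967/3.577413 = 0.001668

Final: 0.001668


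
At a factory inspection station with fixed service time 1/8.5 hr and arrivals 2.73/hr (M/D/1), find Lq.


ρ = 2.73/8.5 = 0.3212
M/D/1: Lq = ρ²/(2(1−ρ)) = 0.1032/(2·0.6788) = 0.07598

Final: 0.07598


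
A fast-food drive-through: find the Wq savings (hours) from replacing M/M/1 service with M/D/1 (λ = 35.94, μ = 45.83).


ρ = 35.94/45.83 = 0.7842
Wq(M/M/1) = ρ/(μ−λ) = 0.7842/9.89 = 0.07929 hr
Wq(M/D/1) = ρ/(2(μ−λ)) = 0.03965 hr
Savings = 0.07929 − 0.03965 = 0.03965 hr

Final: 0.03965 hr


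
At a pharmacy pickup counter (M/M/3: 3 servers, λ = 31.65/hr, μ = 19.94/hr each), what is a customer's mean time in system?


a = 1.5873; ρ = 0.5291; P₀ = 0.190032
Lq = P₀·a^c·ρ/(c!(1−ρ)²) = 0.30218
Wq = Lq/λ = 0.30218/31.65 = 0.009548 hr
W = Wq + 1/μ = 0.009548 + 0.05015 = 0.05970 hr

Final: 0.05970 hr


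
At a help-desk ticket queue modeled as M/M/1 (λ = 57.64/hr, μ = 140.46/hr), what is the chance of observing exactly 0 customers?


ρ = 57.64/140.46 = 0.4104
P_n = (1−ρ)·ρ^n = (1 − 0.4104)·0.4104^0 = 0.5896·1.000000 = 0.589634

Final: 0.589634


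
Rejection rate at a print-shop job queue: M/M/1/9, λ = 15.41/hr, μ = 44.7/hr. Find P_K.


ρ = λ/μ = 15.41/44.7 = 0.3447
P_K = (1−ρ)ρ^K/(1−ρ^(K+1)) = (0.6553·0.00006878)/(1 − 0.00002371)
= 0.00004507/0.999976 = 0.00004507

Final: 0.00004507


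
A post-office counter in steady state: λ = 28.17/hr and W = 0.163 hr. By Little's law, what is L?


L = λW = 28.17·0.163 = 4.5917

Final: 4.5917


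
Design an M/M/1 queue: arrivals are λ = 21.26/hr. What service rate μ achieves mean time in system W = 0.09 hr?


W = 1/(μ−λ) ⇒ μ − λ = 1/W = 1/0.09 = 11.1111
μ = λ + 1/W = 21.26 + 11.1111 = 32.3711 per hr

Final: 32.3711 /hr


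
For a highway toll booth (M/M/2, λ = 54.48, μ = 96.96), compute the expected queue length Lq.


a = λ/μ = 0.5619; ρ = a/2 = 0.2809
P₀ = 0.561353
Lq = P₀·a^c·ρ / (c!·(1−ρ)²) = 0.561353·0.31571·0.2809/(2·0.51705)
= 0.04815

Final: 0.04815


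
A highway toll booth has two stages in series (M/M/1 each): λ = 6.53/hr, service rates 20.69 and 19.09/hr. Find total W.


Each node sees arrival rate λ = 6.53/hr (tandem ⇒ throughput preserved).
W₁ = 1/(μ₁−λ) = 1/(20.69−6.53) = 0.07062 hr
W₂ = 1/(μ₂−λ) = 1/(19.09−6.53) = 0.07962 hr
W_total = W₁ + W₂ = 0.07062 + 0.07962 = 0.15024 hr

Final: 0.15024 hr


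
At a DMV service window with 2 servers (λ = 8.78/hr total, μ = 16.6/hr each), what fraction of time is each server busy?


ρ = λ/(cμ) = 8.78/(2·16.6) = 8.78/33.20 = 0.2645

Final: 0.2645


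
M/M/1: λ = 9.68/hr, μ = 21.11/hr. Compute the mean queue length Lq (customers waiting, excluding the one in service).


ρ = 9.68/21.11 = 0.4586
Lq = ρ²/(1−ρ) = 0.2103/0.5414 = 0.3883

Final: 0.3883


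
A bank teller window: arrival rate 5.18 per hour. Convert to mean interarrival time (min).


Mean interarrival time = 1/λ = 1/5.18 hour = 0.19305 hour
In minutes: 0.19305 × 60 = 11.5830 min

Final: 11.5830 min


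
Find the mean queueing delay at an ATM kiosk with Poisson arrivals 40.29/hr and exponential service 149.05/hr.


ρ = 40.29/149.05 = 0.2703
Wq = ρ/(μ−λ) = 0.2703/(149.05 − 40.29) = 0.2703/108.76 = 0.002485 hr

Final: 0.002485 hr


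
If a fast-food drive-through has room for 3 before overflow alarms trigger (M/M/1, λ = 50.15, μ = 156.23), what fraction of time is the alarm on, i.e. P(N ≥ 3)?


ρ = 50.15/156.23 = 0.3210
P(N ≥ n) = ρ^n = 0.3210^3 = 0.033076

Final: 0.033076


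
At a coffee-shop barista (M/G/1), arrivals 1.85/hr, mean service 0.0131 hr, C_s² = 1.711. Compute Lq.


ρ = λ·E[S] = 1.85·0.0131 = 0.02424
Lq = ρ²(1+C_s²)/(2(1−ρ)) = 0.0005873·(1+1.711)/(2·0.9758)
= 0.0005873·2.7110/1.9515 = 0.0008159

Final: 0.0008159


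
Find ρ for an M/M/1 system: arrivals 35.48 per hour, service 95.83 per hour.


ρ = λ/μ = 35.48/95.83 = 0.3702

Final: 0.3702


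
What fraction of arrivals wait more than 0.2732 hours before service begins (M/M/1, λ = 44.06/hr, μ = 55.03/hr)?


ρ = 44.06/55.03 = 0.8007
P(Wq > t) = ρ·e^{−(μ−λ)t} = 0.8007·e^{−2.9970}
= 0.8007·0.049936 = 0.039982

Final: 0.039982


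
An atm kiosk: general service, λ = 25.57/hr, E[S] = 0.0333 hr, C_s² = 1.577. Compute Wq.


ρ = λ·E[S] = 25.57·0.0333 = 0.8515
E[S²] = E[S]²(1+C_s²) = 0.0333²·(1+1.577) = 0.002858
Wq = λ·E[S²]/(2(1−ρ)) = 25.57·0.002858/(2·0.1485) = 0.24599 hr

Final: 0.24599 hr


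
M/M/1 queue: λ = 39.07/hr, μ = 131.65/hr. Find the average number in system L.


ρ = λ/μ = 39.07/131.65 = 0.2968
L = ρ/(1−ρ) = 0.2968/(1 − 0.2968) = 0.2968/0.7032 = 0.4220

Final: 0.4220


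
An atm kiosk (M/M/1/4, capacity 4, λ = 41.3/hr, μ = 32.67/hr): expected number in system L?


ρ = 41.3/32.67 = 1.2642
L = ρ[1 − (K+1)ρ^K + Kρ^(K+1)] / [(1−ρ)(1−ρ^(K+1))]
Numerator: 1.2642·(1 − 5·2.553899 + 4·3.228528) = 1.446978
Denominator: (-0.2642)·(-2.228528) = 0.588681
L = 1.446978/0.588681 = 2.4580

Final: 2.4580


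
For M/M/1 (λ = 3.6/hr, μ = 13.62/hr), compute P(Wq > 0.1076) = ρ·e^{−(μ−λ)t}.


ρ = 3.6/13.62 = 0.2643
P(Wq > t) = ρ·e^{−(μ−λ)t} = 0.2643·e^{−1.0782}
= 0.2643·0.340224 = 0.089927

Final: 0.089927


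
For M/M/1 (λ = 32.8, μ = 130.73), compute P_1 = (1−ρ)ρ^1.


ρ = 32.8/130.73 = 0.2509
P_n = (1−ρ)·ρ^n = (1 − 0.2509)·0.2509^1 = 0.7491·0.250899 = 0.187949

Final: 0.187949


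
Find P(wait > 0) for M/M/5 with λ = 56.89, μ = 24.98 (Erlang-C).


a = λ/μ = 2.2774; ρ = a/5 = 0.4555
P₀ = 0.101031 (from M/M/c formula)
C(c,a) = [a^c/(c!(1−ρ))]·P₀ = [61.26571/(120·0.5445)]·0.101031
= 0.93762·0.101031 = 0.094728

Final: 0.094728


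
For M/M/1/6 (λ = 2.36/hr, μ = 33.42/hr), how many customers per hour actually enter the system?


ρ = 0.07062; P_K = (1−ρ)ρ^6/(1−ρ^7) = 0.0000001152
λ_eff = λ(1 − P_K) = 2.36·(1 − 0.0000001152) = 2.36·1.000000 = 2.3600 /hr

Final: 2.3600 /hr


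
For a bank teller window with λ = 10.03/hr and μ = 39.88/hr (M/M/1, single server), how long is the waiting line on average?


ρ = 10.03/39.88 = 0.2515
Lq = ρ²/(1−ρ) = 0.06325/0.7485 = 0.08451

Final: 0.08451


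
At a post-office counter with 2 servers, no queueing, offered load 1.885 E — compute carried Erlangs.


B(2,1.885) = 0.381115 (Erlang-B)
Carried load = a(1 − B) = 1.885·(1 − 0.381115) = 1.885·0.618885 = 1.1666 E

Final: 1.1666 Erlangs


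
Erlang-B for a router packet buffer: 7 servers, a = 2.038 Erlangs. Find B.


B(c,a) = (a^c/c!) / Σ_{k=0}^{c} a^k/k!
a^7/7! = 0.028973
Σ terms (k=0..7): 1.00000 + 2.03800 + 2.07672 + 1.41079 + 0.71880 + 0.29298 + 0.09952 + 0.02897 = 7.665775
B = 0.028973/7.665775 = 0.003780

Final: 0.003780


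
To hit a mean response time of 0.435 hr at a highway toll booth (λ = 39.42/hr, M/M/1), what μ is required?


W = 1/(μ−λ) ⇒ μ − λ = 1/W = 1/0.435 = 2.2989
μ = λ + 1/W = 39.42 + 2.2989 = 41.7189 per hr

Final: 41.7189 /hr


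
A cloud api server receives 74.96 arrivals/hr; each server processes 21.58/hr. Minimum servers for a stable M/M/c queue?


Stability requires cμ > λ ⇔ c > λ/μ.
λ/μ = 74.96/21.58 = 3.4736
Minimum integer c = ⌊3.4736⌋ + 1 = 4
Check: 4·21.58 = 86.32 > 74.96, while 3·21.58 = 64.74 ≤ 74.96

Final: 4 servers


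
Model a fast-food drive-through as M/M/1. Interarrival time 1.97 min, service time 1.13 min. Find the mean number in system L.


λ = 60/1.97 = 30.4569 /hr
μ = 60/1.13 = 53.0973 /hr
ρ = λ/μ = 30.4569/53.0973 = 0.5736
L = ρ/(1−ρ) = 0.5736/0.4264 = 1.3452

Final: 1.3452


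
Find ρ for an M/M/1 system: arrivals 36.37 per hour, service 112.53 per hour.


ρ = λ/μ = 36.37/112.53 = 0.3232

Final: 0.3232


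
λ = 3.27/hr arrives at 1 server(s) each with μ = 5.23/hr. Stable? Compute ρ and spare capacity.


Total capacity cμ = 1·5.23 = 5.23/hr
ρ = λ/(cμ) = 3.27/5.23 = 0.6252
Stable ⇔ ρ < 1: YES
Spare capacity = cμ − λ = 5.23 − 3.27 = 1.96/hr

Final: ρ = 0.6252; stable; margin = 1.96/hr


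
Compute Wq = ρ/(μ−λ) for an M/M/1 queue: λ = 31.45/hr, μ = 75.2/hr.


ρ = 31.45/75.2 = 0.4182
Wq = ρ/(μ−λ) = 0.4182/(75.2 − 31.45) = 0.4182/43.75 = 0.009559 hr

Final: 0.009559 hr


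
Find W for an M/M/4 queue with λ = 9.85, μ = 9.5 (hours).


a = 1.0368; ρ = 0.2592; P₀ = 0.353964
Lq = P₀·a^c·ρ/(c!(1−ρ)²) = 0.008051
Wq = Lq/λ = 0.008051/9.85 = 0.0008174 hr
W = Wq + 1/μ = 0.0008174 + 0.10526 = 0.10608 hr

Final: 0.10608 hr


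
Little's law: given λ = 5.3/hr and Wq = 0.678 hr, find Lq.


Lq = λWq = 5.3·0.678 = 3.5934

Final: 3.5934


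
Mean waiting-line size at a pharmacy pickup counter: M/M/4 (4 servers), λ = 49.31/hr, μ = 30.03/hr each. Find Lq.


a = λ/μ = 1.6420; ρ = a/4 = 0.4105
P₀ = 0.190772
Lq = P₀·a^c·ρ / (c!·(1−ρ)²) = 0.190772·7.26974·0.4105/(24·0.34750)
= 0.06826

Final: 0.06826


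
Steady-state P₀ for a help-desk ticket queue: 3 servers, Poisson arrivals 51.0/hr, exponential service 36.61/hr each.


a = λ/μ = 51.0/36.61 = 1.3931; ρ = a/c = 0.4644
Σ_{k=0}^{2} a^k/k! (terms k=0..2) = 1.00000 + 1.39306 + 0.97031 = 3.36337
Tail: a^3/(3!(1−ρ)) = 2.70341/(6·0.5356) = 0.84117
P₀ = 1/(3.36337 + 0.84117) = 1/4.20454 = 0.237838

Final: 0.237838


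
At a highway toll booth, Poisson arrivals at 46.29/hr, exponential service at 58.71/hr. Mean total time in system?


W = 1/(μ−λ) = 1/(58.71 − 46.29) = 1/12.42 = 0.08052 hr

Final: 0.08052 hr


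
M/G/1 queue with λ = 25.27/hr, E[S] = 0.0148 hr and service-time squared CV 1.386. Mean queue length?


ρ = λ·E[S] = 25.27·0.0148 = 0.3740
Lq = ρ²(1+C_s²)/(2(1−ρ)) = 0.1399·(1+1.386)/(2·0.6260)
= 0.1399·2.3860/1.2520 = 0.26656

Final: 0.26656


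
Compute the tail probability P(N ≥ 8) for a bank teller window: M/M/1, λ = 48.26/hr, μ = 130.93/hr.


ρ = 48.26/130.93 = 0.3686
P(N ≥ n) = ρ^n = 0.3686^8 = 0.0003407

Final: 0.0003407


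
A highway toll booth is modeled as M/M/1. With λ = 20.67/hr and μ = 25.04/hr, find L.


ρ = λ/μ = 20.67/25.04 = 0.8255
L = ρ/(1−ρ) = 0.8255/(1 − 0.8255) = 0.8255/0.1745 = 4.7300

Final: 4.7300


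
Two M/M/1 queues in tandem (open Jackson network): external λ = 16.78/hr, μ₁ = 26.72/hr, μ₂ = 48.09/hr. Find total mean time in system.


Each node sees arrival rate λ = 16.78/hr (tandem ⇒ throughput preserved).
W₁ = 1/(μ₁−λ) = 1/(26.72−16.78) = 0.10060 hr
W₂ = 1/(μ₂−λ) = 1/(48.09−16.78) = 0.03194 hr
W_total = W₁ + W₂ = 0.10060 + 0.03194 = 0.13254 hr

Final: 0.13254 hr


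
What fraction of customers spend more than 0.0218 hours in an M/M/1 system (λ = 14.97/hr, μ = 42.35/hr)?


W ~ Exponential(μ−λ) for M/M/1.
μ − λ = 42.35 − 14.97 = 27.3800
P(W > t) = e^{−(μ−λ)t} = e^{−0.5969} = 0.550524

Final: 0.550524


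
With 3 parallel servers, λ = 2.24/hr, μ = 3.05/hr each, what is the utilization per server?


ρ = λ/(cμ) = 2.24/(3·3.05) = 2.24/9.15 = 0.2448

Final: 0.2448


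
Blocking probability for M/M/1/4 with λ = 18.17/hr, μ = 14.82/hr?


ρ = λ/μ = 18.17/14.82 = 1.2260
P_K = (1−ρ)ρ^K/(1−ρ^(K+1)) = (-0.2260·2.259576)/(1 − 2.770343)
= -0.510768/-1.770343 = 0.288513

Final: 0.288513


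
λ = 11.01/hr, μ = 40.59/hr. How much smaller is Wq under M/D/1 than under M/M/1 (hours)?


ρ = 11.01/40.59 = 0.2712
Wq(M/M/1) = ρ/(μ−λ) = 0.2712/29.58 = 0.009170 hr
Wq(M/D/1) = ρ/(2(μ−λ)) = 0.004585 hr
Savings = 0.009170 − 0.004585 = 0.004585 hr

Final: 0.004585 hr


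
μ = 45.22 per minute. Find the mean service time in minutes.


Mean service time = 1/μ = 1/45.22 minute = 0.02211 minute
In minutes: 0.02211 × 1 = 0.02211 min

Final: 0.02211 min


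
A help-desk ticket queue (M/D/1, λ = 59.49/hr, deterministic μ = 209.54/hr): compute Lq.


ρ = 59.49/209.54 = 0.2839
M/D/1: Lq = ρ²/(2(1−ρ)) = 0.08060/(2·0.7161) = 0.05628

Final: 0.05628


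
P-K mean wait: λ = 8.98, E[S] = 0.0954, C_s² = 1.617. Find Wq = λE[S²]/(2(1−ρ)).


ρ = λ·E[S] = 8.98·0.0954 = 0.8567
E[S²] = E[S]²(1+C_s²) = 0.0954²·(1+1.617) = 0.023818
Wq = λ·E[S²]/(2(1−ρ)) = 8.98·0.023818/(2·0.1433) = 0.74624 hr

Final: 0.74624 hr


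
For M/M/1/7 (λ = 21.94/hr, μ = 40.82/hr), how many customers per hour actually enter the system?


ρ = 0.5375; P_K = (1−ρ)ρ^7/(1−ρ^8) = 0.006035
λ_eff = λ(1 − P_K) = 21.94·(1 − 0.006035) = 21.94·0.993965 = 21.8076 /hr

Final: 21.8076 /hr


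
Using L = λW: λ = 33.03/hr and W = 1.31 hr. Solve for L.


L = λW = 33.03·1.31 = 43.2693

Final: 43.2693


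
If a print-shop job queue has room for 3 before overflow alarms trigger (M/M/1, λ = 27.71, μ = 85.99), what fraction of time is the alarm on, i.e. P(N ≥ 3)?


ρ = 27.71/85.99 = 0.3222
P(N ≥ n) = ρ^n = 0.3222^3 = 0.033463

Final: 0.033463


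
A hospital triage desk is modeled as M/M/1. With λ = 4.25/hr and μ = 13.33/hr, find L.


ρ = λ/μ = 4.25/13.33 = 0.3188
L = ρ/(1−ρ) = 0.3188/(1 − 0.3188) = 0.3188/0.6812 = 0.4681

Final: 0.4681


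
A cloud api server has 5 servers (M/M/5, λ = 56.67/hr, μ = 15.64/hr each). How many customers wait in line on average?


a = λ/μ = 3.6234; ρ = a/5 = 0.7247
P₀ = 0.022122
Lq = P₀·a^c·ρ / (c!·(1−ρ)²) = 0.022122·624.57173·0.7247/(120·0.07580)
= 1.10079

Final: 1.10079


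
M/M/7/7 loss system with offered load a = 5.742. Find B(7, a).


B(c,a) = (a^c/c!) / Σ_{k=0}^{c} a^k/k!
a^7/7! = 40.833046
Σ terms (k=0..7): 1.00000 + 5.74200 + 16.48528 + 31.55283 + 45.29409 + 52.01573 + 49.77905 + 40.83305 = 242.702028
B = 40.833046/242.702028 = 0.168244

Final: 0.168244


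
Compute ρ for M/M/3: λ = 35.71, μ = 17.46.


ρ = λ/(cμ) = 35.71/(3·17.46) = 35.71/52.38 = 0.6817

Final: 0.6817


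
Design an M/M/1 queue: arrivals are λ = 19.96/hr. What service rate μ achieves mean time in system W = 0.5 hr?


W = 1/(μ−λ) ⇒ μ − λ = 1/W = 1/0.5 = 2.0000
μ = λ + 1/W = 19.96 + 2.0000 = 21.9600 per hr

Final: 21.9600 /hr


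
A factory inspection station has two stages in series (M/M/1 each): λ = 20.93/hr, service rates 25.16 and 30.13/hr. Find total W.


Each node sees arrival rate λ = 20.93/hr (tandem ⇒ throughput preserved).
W₁ = 1/(μ₁−λ) = 1/(25.16−20.93) = 0.23641 hr
W₂ = 1/(μ₂−λ) = 1/(30.13−20.93) = 0.10870 hr
W_total = W₁ + W₂ = 0.23641 + 0.10870 = 0.34510 hr

Final: 0.34510 hr


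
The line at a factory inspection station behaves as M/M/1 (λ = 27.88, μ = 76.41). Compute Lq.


ρ = 27.88/76.41 = 0.3649
Lq = ρ²/(1−ρ) = 0.1331/0.6351 = 0.2096

Final: 0.2096


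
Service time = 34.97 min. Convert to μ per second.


μ = 1/(service time) in consistent units.
1 second = 0.0166667 min, so μ = 0.0166667/34.97 = 0.0004766 per second

Final: 0.0004766 /sec


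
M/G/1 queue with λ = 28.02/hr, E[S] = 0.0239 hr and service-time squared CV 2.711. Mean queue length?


ρ = λ·E[S] = 28.02·0.0239 = 0.6697
Lq = ρ²(1+C_s²)/(2(1−ρ)) = 0.4485·(1+2.711)/(2·0.3303)
= 0.4485·3.7110/0.6606 = 2.51916

Final: 2.51916


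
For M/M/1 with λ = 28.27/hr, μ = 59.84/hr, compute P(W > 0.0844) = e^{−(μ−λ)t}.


W ~ Exponential(μ−λ) for M/M/1.
μ − λ = 59.84 − 28.27 = 31.5700
P(W > t) = e^{−(μ−λ)t} = e^{−2.6645} = 0.069634

Final: 0.069634


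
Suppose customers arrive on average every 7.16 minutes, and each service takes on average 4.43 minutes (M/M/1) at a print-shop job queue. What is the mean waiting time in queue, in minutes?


λ = 60/7.16 = 8.3799 /hr
μ = 60/4.43 = 13.5440 /hr
ρ = λ/μ = 8.3799/13.5440 = 0.6187
Wq = ρ/(μ−λ) = 0.6187/(13.5440−8.3799) = 0.11981 hr
In minutes: 0.11981·60 = 7.189 min

Final: 7.189 min


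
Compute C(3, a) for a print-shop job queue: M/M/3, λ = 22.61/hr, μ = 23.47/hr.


a = λ/μ = 0.9634; ρ = a/3 = 0.3211
P₀ = 0.377804 (from M/M/c formula)
C(c,a) = [a^c/(c!(1−ρ))]·P₀ = [0.89405/(6·0.6789)]·0.377804
= 0.21949·0.377804 = 0.082925

Final: 0.082925


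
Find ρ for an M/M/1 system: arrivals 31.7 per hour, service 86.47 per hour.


ρ = λ/μ = 31.7/86.47 = 0.3666

Final: 0.3666


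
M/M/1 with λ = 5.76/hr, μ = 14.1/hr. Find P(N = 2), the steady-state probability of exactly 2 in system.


ρ = 5.76/14.1 = 0.4085
P_n = (1−ρ)·ρ^n = (1 − 0.4085)·0.4085^2 = 0.5915·0.166881 = 0.098708

Final: 0.098708


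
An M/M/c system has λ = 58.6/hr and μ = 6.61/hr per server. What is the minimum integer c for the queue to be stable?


Stability requires cμ > λ ⇔ c > λ/μ.
λ/μ = 58.6/6.61 = 8.8654
Minimum integer c = ⌊8.8654⌋ + 1 = 9
Check: 9·6.61 = 59.49 > 58.6, while 8·6.61 = 52.88 ≤ 58.6

Final: 9 servers


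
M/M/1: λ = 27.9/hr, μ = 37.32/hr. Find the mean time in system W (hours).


W = 1/(μ−λ) = 1/(37.32 − 27.9) = 1/9.42 = 0.1062 hr

Final: 0.1062 hr


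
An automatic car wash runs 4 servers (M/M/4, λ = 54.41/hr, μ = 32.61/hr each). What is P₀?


a = λ/μ = 54.41/32.61 = 1.6685; ρ = a/c = 0.4171
Σ_{k=0}^{3} a^k/k! (terms k=0..3) = 1.00000 + 1.66851 + 1.39196 + 0.77416 = 4.83463
Tail: a^4/(4!(1−ρ)) = 7.75018/(24·0.5829) = 0.55402
P₀ = 1/(4.83463 + 0.55402) = 1/5.38865 = 0.185575

Final: 0.185575


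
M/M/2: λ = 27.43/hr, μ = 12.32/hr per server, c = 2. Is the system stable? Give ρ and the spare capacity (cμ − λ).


Total capacity cμ = 2·12.32 = 24.64/hr
ρ = λ/(cμ) = 27.43/24.64 = 1.1132
Stable ⇔ ρ < 1: NO
Spare capacity = cμ − λ = 24.64 − 27.43 = -2.79/hr

Final: ρ = 1.1132; unstable; margin = -2.79/hr


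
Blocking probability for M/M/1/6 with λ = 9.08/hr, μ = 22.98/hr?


ρ = λ/μ = 9.08/22.98 = 0.3951
P_K = (1−ρ)ρ^K/(1−ρ^(K+1)) = (0.6049·0.003806)/(1 − 0.001504)
= 0.002302/0.998496 = 0.002305

Final: 0.002305


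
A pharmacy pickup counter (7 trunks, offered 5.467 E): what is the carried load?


B(7,5.467) = 0.150365 (Erlang-B)
Carried load = a(1 − B) = 5.467·(1 − 0.150365) = 5.467·0.849635 = 4.6450 E

Final: 4.6450 Erlangs


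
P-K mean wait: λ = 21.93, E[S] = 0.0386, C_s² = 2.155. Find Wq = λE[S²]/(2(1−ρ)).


ρ = λ·E[S] = 21.93·0.0386 = 0.8465
E[S²] = E[S]²(1+C_s²) = 0.0386²·(1+2.155) = 0.004701
Wq = λ·E[S²]/(2(1−ρ)) = 21.93·0.004701/(2·0.1535) = 0.33579 hr

Final: 0.33579 hr


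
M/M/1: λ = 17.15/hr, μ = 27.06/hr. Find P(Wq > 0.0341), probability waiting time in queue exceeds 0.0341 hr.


ρ = 17.15/27.06 = 0.6338
P(Wq > t) = ρ·e^{−(μ−λ)t} = 0.6338·e^{−0.3379}
= 0.6338·0.713245 = 0.452038

Final: 0.452038


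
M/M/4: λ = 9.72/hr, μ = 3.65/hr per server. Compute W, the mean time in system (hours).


a = 2.6630; ρ = 0.6658; P₀ = 0.060148
Lq = P₀·a^c·ρ/(c!(1−ρ)²) = 0.75108
Wq = Lq/λ = 0.75108/9.72 = 0.07727 hr
W = Wq + 1/μ = 0.07727 + 0.27397 = 0.35124 hr

Final: 0.35124 hr


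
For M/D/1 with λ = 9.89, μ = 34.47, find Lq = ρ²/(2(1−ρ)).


ρ = 9.89/34.47 = 0.2869
M/D/1: Lq = ρ²/(2(1−ρ)) = 0.08232/(2·0.7131) = 0.05772

Final: 0.05772


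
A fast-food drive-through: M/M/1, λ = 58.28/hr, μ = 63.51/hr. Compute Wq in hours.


ρ = 58.28/63.51 = 0.9177
Wq = ρ/(μ−λ) = 0.9177/(63.51 − 58.28) = 0.9177/5.23 = 0.1755 hr

Final: 0.1755 hr


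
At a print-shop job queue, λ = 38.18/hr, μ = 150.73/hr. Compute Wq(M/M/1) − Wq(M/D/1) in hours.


ρ = 38.18/150.73 = 0.2533
Wq(M/M/1) = ρ/(μ−λ) = 0.2533/112.55 = 0.002251 hr
Wq(M/D/1) = ρ/(2(μ−λ)) = 0.001125 hr
Savings = 0.002251 − 0.001125 = 0.001125 hr

Final: 0.001125 hr


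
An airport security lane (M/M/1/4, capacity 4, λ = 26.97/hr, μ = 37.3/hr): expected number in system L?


ρ = 26.97/37.3 = 0.7231
L = ρ[1 − (K+1)ρ^K + Kρ^(K+1)] / [(1−ρ)(1−ρ^(K+1))]
Numerator: 0.7231·(1 − 5·0.273331 + 4·0.197634) = 0.306489
Denominator: (0.2769)·(0.802366) = 0.222210
L = 0.306489/0.222210 = 1.3793

Final: 1.3793


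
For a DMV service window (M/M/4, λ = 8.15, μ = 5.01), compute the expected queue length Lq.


a = λ/μ = 1.6267; ρ = a/4 = 0.4067
P₀ = 0.193830
Lq = P₀·a^c·ρ / (c!·(1−ρ)²) = 0.193830·7.00293·0.4067/(24·0.35202)
= 0.06534

Final: 0.06534


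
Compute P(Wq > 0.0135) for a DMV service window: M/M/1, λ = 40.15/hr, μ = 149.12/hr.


ρ = 40.15/149.12 = 0.2692
P(Wq > t) = ρ·e^{−(μ−λ)t} = 0.2692·e^{−1.4711}
= 0.2692·0.229674 = 0.061839

Final: 0.061839


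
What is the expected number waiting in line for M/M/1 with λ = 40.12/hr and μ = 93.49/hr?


ρ = 40.12/93.49 = 0.4291
Lq = ρ²/(1−ρ) = 0.1842/0.5709 = 0.3226

Final: 0.3226


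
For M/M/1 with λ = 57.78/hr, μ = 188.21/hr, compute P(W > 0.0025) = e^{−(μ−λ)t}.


W ~ Exponential(μ−λ) for M/M/1.
μ − λ = 188.21 − 57.78 = 130.4300
P(W > t) = e^{−(μ−λ)t} = e^{−0.3261} = 0.721751

Final: 0.721751


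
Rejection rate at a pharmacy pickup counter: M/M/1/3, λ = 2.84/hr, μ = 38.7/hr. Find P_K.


ρ = λ/μ = 2.84/38.7 = 0.07339
P_K = (1−ρ)ρ^K/(1−ρ^(K+1)) = (0.9266·0.0003952)/(1 − 0.00002900)
= 0.0003662/0.999971 = 0.0003662

Final: 0.0003662


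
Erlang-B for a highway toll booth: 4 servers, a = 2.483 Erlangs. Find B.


B(c,a) = (a^c/c!) / Σ_{k=0}^{c} a^k/k!
a^4/4! = 1.583783
Σ terms (k=0..4): 1.00000 + 2.48300 + 3.08264 + 2.55140 + 1.58378 = 10.700829
B = 1.583783/10.700829 = 0.148006

Final: 0.148006


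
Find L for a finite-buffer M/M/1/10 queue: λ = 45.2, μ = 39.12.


ρ = 45.2/39.12 = 1.1554
L = ρ[1 − (K+1)ρ^K + Kρ^(K+1)] / [(1−ρ)(1−ρ^(K+1))]
Numerator: 1.1554·(1 − 11·4.240293 + 10·4.899316) = 3.870582
Denominator: (-0.1554)·(-3.899316) = 0.606029
L = 3.870582/0.606029 = 6.3868

Final: 6.3868


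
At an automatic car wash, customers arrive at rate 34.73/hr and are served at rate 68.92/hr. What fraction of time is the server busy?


ρ = λ/μ = 34.73/68.92 = 0.5039

Final: 0.5039


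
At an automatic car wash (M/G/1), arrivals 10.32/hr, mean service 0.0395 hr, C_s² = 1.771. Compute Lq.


ρ = λ·E[S] = 10.32·0.0395 = 0.4076
Lq = ρ²(1+C_s²)/(2(1−ρ)) = 0.1662·(1+1.771)/(2·0.5924)
= 0.1662·2.7710/1.1847 = 0.38866

Final: 0.38866


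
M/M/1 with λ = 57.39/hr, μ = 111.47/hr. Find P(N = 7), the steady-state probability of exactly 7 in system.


ρ = 57.39/111.47 = 0.5148
P_n = (1−ρ)·ρ^n = (1 − 0.5148)·0.5148^7 = 0.4852·0.009588 = 0.004652

Final: 0.004652


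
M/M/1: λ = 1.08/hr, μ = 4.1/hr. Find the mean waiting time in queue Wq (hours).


ρ = 1.08/4.1 = 0.2634
Wq = ρ/(μ−λ) = 0.2634/(4.1 − 1.08) = 0.2634/3.02 = 0.08722 hr

Final: 0.08722 hr


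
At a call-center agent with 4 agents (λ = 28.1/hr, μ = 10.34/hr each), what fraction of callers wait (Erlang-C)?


a = λ/μ = 2.7176; ρ = a/4 = 0.6794
P₀ = 0.056041 (from M/M/c formula)
C(c,a) = [a^c/(c!(1−ρ))]·P₀ = [54.54352/(24·0.3206)]·0.056041
= 7.08874·0.056041 = 0.397260

Final: 0.397260


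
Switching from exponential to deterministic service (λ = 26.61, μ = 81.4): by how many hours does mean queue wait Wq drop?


ρ = 26.61/81.4 = 0.3269
Wq(M/M/1) = ρ/(μ−λ) = 0.3269/54.79 = 0.005966 hr
Wq(M/D/1) = ρ/(2(μ−λ)) = 0.002983 hr
Savings = 0.005966 − 0.002983 = 0.002983 hr

Final: 0.002983 hr


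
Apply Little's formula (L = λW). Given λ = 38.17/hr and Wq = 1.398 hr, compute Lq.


Lq = λWq = 38.17·1.398 = 53.3617

Final: 53.3617


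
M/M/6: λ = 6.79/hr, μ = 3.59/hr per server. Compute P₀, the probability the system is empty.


a = λ/μ = 6.79/3.59 = 1.8914; ρ = a/c = 0.3152
Σ_{k=0}^{5} a^k/k! (terms k=0..5) = 1.00000 + 1.89136 + 1.78863 + 1.12765 + 0.53320 + 0.20170 = 6.54254
Tail: a^6/(6!(1−ρ)) = 45.77749/(720·0.6848) = 0.09285
P₀ = 1/(6.54254 + 0.09285) = 1/6.63539 = 0.150707

Final: 0.150707


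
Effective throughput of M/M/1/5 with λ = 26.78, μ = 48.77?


ρ = 0.5491; P_K = (1−ρ)ρ^5/(1−ρ^6) = 0.023144
λ_eff = λ(1 − P_K) = 26.78·(1 − 0.023144) = 26.78·0.976856 = 26.1602 /hr

Final: 26.1602 /hr


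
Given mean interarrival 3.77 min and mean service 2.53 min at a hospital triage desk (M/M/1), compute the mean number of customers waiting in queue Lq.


λ = 60/3.77 = 15.9151 /hr
μ = 60/2.53 = 23.7154 /hr
ρ = λ/μ = 15.9151/23.7154 = 0.6711
Lq = ρ²/(1−ρ) = 0.4504/0.3289 = 1.3692

Final: 1.3692


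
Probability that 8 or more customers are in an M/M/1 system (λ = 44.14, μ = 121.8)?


ρ = 44.14/121.8 = 0.3624
P(N ≥ n) = ρ^n = 0.3624^8 = 0.0002975

Final: 0.0002975


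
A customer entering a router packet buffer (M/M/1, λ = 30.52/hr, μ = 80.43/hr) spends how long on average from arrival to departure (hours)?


W = 1/(μ−λ) = 1/(80.43 − 30.52) = 1/49.91 = 0.02004 hr

Final: 0.02004 hr


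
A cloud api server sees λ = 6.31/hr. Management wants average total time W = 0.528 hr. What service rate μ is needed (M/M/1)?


W = 1/(μ−λ) ⇒ μ − λ = 1/W = 1/0.528 = 1.8939
μ = λ + 1/W = 6.31 + 1.8939 = 8.2039 per hr

Final: 8.2039 /hr


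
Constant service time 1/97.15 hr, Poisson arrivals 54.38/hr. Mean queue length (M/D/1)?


ρ = 54.38/97.15 = 0.5598
M/D/1: Lq = ρ²/(2(1−ρ)) = 0.3133/(2·0.4402) = 0.35585

Final: 0.35585


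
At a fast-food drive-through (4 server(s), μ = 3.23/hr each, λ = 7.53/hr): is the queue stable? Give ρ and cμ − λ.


Total capacity cμ = 4·3.23 = 12.92/hr
ρ = λ/(cμ) = 7.53/12.92 = 0.5828
Stable ⇔ ρ < 1: YES
Spare capacity = cμ − λ = 12.92 − 7.53 = 5.39/hr

Final: ρ = 0.5828; stable; margin = 5.39/hr


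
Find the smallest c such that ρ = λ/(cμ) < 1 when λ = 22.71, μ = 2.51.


Stability requires cμ > λ ⇔ c > λ/μ.
λ/μ = 22.71/2.51 = 9.0478
Minimum integer c = ⌊9.0478⌋ + 1 = 10
Check: 10·2.51 = 25.10 > 22.71, while 9·2.51 = 22.59 ≤ 22.71

Final: 10 servers


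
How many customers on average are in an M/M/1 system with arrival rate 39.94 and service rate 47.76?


ρ = λ/μ = 39.94/47.76 = 0.8363
L = ρ/(1−ρ) = 0.8363/(1 − 0.8363) = 0.8363/0.1637 = 5.1074

Final: 5.1074


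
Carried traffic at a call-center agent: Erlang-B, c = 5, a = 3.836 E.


B(5,3.836) = 0.184358 (Erlang-B)
Carried load = a(1 − B) = 3.836·(1 − 0.184358) = 3.836·0.815642 = 3.1288 E

Final: 3.1288 Erlangs


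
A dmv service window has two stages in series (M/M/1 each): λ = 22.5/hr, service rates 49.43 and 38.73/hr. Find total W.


Each node sees arrival rate λ = 22.5/hr (tandem ⇒ throughput preserved).
W₁ = 1/(μ₁−λ) = 1/(49.43−22.5) = 0.03713 hr
W₂ = 1/(μ₂−λ) = 1/(38.73−22.5) = 0.06161 hr
W_total = W₁ + W₂ = 0.03713 + 0.06161 = 0.09875 hr

Final: 0.09875 hr


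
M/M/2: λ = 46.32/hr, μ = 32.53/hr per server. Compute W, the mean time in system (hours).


a = 1.4239; ρ = 0.7120; P₀ = 0.168253
Lq = P₀·a^c·ρ/(c!(1−ρ)²) = 1.46368
Wq = Lq/λ = 1.46368/46.32 = 0.03160 hr
W = Wq + 1/μ = 0.03160 + 0.03074 = 0.06234 hr

Final: 0.06234 hr


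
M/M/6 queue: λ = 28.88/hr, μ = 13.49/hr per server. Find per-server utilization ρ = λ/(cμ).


ρ = λ/(cμ) = 28.88/(6·13.49) = 28.88/80.94 = 0.3568

Final: 0.3568


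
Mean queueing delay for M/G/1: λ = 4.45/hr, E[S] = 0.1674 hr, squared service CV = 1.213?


ρ = λ·E[S] = 4.45·0.1674 = 0.7449
E[S²] = E[S]²(1+C_s²) = 0.1674²·(1+1.213) = 0.062014
Wq = λ·E[S²]/(2(1−ρ)) = 4.45·0.062014/(2·0.2551) = 0.54096 hr

Final: 0.54096 hr


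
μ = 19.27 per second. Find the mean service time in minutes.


Mean service time = 1/μ = 1/19.27 second = 0.05189 second
In minutes: 0.05189 × 0.0166667 = 0.0008649 min

Final: 0.0008649 min


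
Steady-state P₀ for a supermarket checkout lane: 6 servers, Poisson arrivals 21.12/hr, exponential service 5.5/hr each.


a = λ/μ = 21.12/5.5 = 3.8400; ρ = a/c = 0.6400
Σ_{k=0}^{5} a^k/k! (terms k=0..5) = 1.00000 + 3.84000 + 7.37280 + 9.43718 + 9.05970 + 6.95785 = 37.66753
Tail: a^6/(6!(1−ρ)) = 3206.17591/(720·0.3600) = 12.36951
P₀ = 1/(37.66753 + 12.36951) = 1/50.03703 = 0.019985

Final: 0.019985


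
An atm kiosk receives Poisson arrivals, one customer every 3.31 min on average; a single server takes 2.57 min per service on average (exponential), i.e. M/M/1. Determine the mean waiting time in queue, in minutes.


λ = 60/3.31 = 18.1269 /hr
μ = 60/2.57 = 23.3463 /hr
ρ = λ/μ = 18.1269/23.3463 = 0.7764
Wq = ρ/(μ−λ) = 0.7764/(23.3463−18.1269) = 0.14876 hr
In minutes: 0.14876·60 = 8.926 min

Final: 8.926 min


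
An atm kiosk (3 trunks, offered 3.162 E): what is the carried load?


B(3,3.162) = 0.365142 (Erlang-B)
Carried load = a(1 − B) = 3.162·(1 − 0.365142) = 3.162·0.634858 = 2.0074 E

Final: 2.0074 Erlangs
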